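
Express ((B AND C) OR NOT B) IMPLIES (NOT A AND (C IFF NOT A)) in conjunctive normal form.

((B AND C) OR NOT B) IMPLIES (NOT A AND (C IFF NOT A))
⇔ NOT ((B AND C) OR NOT B) OR (NOT A AND (C IFF NOT A))   — eliminate IMPLIES
⇔ NOT ((B AND C) OR NOT B) OR (NOT A AND (C IMPLIES NOT A) AND (NOT A IMPLIES C))   — eliminate IFF
⇔ NOT ((B AND C) OR NOT B) OR (NOT A AND (NOT C OR NOT A) AND (NOT A IMPLIES C))   — eliminate IMPLIES
⇔ NOT ((B AND C) OR NOT B) OR (NOT A AND (NOT C OR NOT A) AND (NOT NOT A OR C))   — eliminate IMPLIES
⇔ (NOT (B AND C) AND NOT NOT B) OR (NOT A AND (NOT C OR NOT A) AND (NOT NOT A OR C))   — De Morgan
⇔ ((NOT B OR NOT C) AND NOT NOT B) OR (NOT A AND (NOT C OR NOT A) AND (NOT NOT A OR C))   — De Morgan
⇔ ((NOT B OR NOT C) AND B) OR (NOT A AND (NOT C OR NOT A) AND (NOT NOT A OR C))   — double negation
⇔ ((NOT B OR NOT C) AND B) OR (NOT A AND (NOT C OR NOT A) AND (A OR C))   — double negation
⇔ (NOT B OR NOT C OR NOT A) AND (NOT B OR NOT C OR NOT C OR NOT A) AND (NOT B OR NOT C OR A OR C) AND (B OR NOT A) AND (B OR NOT C OR NOT A) AND (B OR A OR C)   — distribute OR over AND
⇔ (NOT B OR NOT C OR NOT A) AND (B OR NOT A) AND (B OR A OR C)   — simplify

(NOT B OR NOT C OR NOT A) AND (B OR NOT A) AND (B OR A OR C)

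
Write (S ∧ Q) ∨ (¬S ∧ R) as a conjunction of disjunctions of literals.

(S ∧ Q) ∨ (¬S ∧ R)
⇔ (S ∨ ¬S) ∧ (S ∨ R) ∧ (Q ∨ ¬S) ∧ (Q ∨ R)   — distribute ∨ over ∧
⇔ (S ∨ R) ∧ (Q ∨ ¬S) ∧ (Q ∨ R)   — simplify

(S ∨ R) ∧ (Q ∨ ¬S) ∧ (Q ∨ R)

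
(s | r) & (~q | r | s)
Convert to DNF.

(s | r) & (~q | r | s)
= (s & ~q) | (s & r) | (s & s) | (r & ~q) | (r & r) | (r & s)   (distribute & over |)
= s | r   (simplify)

s | r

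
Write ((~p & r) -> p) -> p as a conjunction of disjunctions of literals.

((~p & r) -> p) -> p
≡ ~((~p & r) -> p) | p   [eliminate ->]
≡ ~(~(~p & r) | p) | p   [eliminate ->]
≡ (~~(~p & r) & ~p) | p   [De Morgan]
≡ (~p & r & ~p) | p   [double negation]
≡ (~p | p) & (r | p) & (~p | p)   [distribute | over &]
≡ r | p   [simplify]

r | p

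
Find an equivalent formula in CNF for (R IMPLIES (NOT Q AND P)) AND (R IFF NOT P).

(R IMPLIES (NOT Q AND P)) AND (R IFF NOT P)
⇔ (NOT R OR (NOT Q AND P)) AND (R IFF NOT P)   — eliminate IMPLIES
⇔ (NOT R OR (NOT Q AND P)) AND (R IMPLIES NOT P) AND (NOT P IMPLIES R)   — eliminate IFF
⇔ (NOT R OR (NOT Q AND P)) AND (NOT R OR NOT P) AND (NOT P IMPLIES R)   — eliminate IMPLIES
⇔ (NOT R OR (NOT Q AND P)) AND (NOT R OR NOT P) AND (NOT NOT P OR R)   — eliminate IMPLIES
⇔ (NOT R OR (NOT Q AND P)) AND (NOT R OR NOT P) AND (P OR R)   — double negation
⇔ (NOT R OR NOT Q) AND (NOT R OR P) AND (NOT R OR NOT P) AND (P OR R)   — distribute OR over AND

(NOT R OR NOT Q) AND (NOT R OR P) AND (NOT R OR NOT P) AND (P OR R)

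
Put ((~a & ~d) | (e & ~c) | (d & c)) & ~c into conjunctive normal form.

((~a & ~d) | (e & ~c) | (d & c)) & ~c
⇔ (~a | e | d) & (~a | e | c) & (~a | ~c | d) & (~a | ~c | c) & (~d | e | d) & (~d | e | c) & (~d | ~c | d) & (~d | ~c | c) & ~c
⇔ (~a | e | d) & (~a | e | c) & (~d | e | c) & ~c

(~a | e | d) & (~a | e | c) & (~d | e | c) & ~c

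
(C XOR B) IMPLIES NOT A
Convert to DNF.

(C XOR B) IMPLIES NOT A
= NOT (C XOR B) OR NOT A   (eliminate IMPLIES)
= NOT ((C AND NOT B) OR (NOT C AND B)) OR NOT A   (expand XOR)
= (NOT (C AND NOT B) AND NOT (NOT C AND B)) OR NOT A   (De Morgan)
= ((NOT C OR NOT NOT B) AND NOT (NOT C AND B)) OR NOT A   (De Morgan)
= ((NOT C OR B) AND NOT (NOT C AND B)) OR NOT A   (double negation)
= ((NOT C OR B) AND (NOT NOT C OR NOT B)) OR NOT A   (De Morgan)
= ((NOT C OR B) AND (C OR NOT B)) OR NOT A   (double negation)
= (NOT C AND C) OR (NOT C AND NOT B) OR (B AND C) OR (B AND NOT B) OR NOT A   (distribute AND over OR)
= (NOT C AND NOT B) OR (B AND C) OR NOT A   (simplify)

(NOT C AND NOT B) OR (B AND C) OR NOT A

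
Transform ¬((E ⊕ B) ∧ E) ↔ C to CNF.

(¬E ∨ ¬B ∨ C) ∧ (E ∨ C) ∧ (¬C ∨ ¬E ∨ B)

¬((E ⊕ B) ∧ E) ↔ C
= (¬((E ⊕ B) ∧ E) → C) ∧ (C → ¬((E ⊕ B) ∧ E))   — eliminate ↔
= (¬¬((E ⊕ B) ∧ E) ∨ C) ∧ (C → ¬((E ⊕ B) ∧ E))   — eliminate →
= (¬¬((E ∨ B) ∧ ¬(E ∧ B) ∧ E) ∨ C) ∧ (C → ¬((E ⊕ B) ∧ E))   — expand ⊕
= (¬¬((E ∨ B) ∧ ¬(E ∧ B) ∧ E) ∨ C) ∧ (¬C ∨ ¬((E ⊕ B) ∧ E))   — eliminate →
= (¬¬((E ∨ B) ∧ ¬(E ∧ B) ∧ E) ∨ C) ∧ (¬C ∨ ¬((E ∨ B) ∧ ¬(E ∧ B) ∧ E))   — expand ⊕
= ((E ∨ B) ∧ ¬(E ∧ B) ∧ E ∨ C) ∧ (¬C ∨ ¬((E ∨ B) ∧ ¬(E ∧ B) ∧ E))   — double negation
= ((E ∨ B) ∧ (¬E ∨ ¬B) ∧ E ∨ C) ∧ (¬C ∨ ¬((E ∨ B) ∧ ¬(E ∧ B) ∧ E))   — De Morgan
= ((E ∨ B) ∧ (¬E ∨ ¬B) ∧ E ∨ C) ∧ (¬C ∨ ¬(E ∨ B) ∨ ¬¬(E ∧ B) ∨ ¬E)   — De Morgan
= ((E ∨ B) ∧ (¬E ∨ ¬B) ∧ E ∨ C) ∧ (¬C ∨ ¬E ∧ ¬B ∨ ¬¬(E ∧ B) ∨ ¬E)   — De Morgan
= ((E ∨ B) ∧ (¬E ∨ ¬B) ∧ E ∨ C) ∧ (¬C ∨ ¬E ∧ ¬B ∨ E ∧ B ∨ ¬E)   — double negation
= (E ∨ B ∨ C) ∧ (¬E ∨ ¬B ∨ C) ∧ (E ∨ C) ∧ (¬C ∨ ¬E ∨ E ∨ ¬E) ∧ (¬C ∨ ¬E ∨ B ∨ ¬E) ∧ (¬C ∨ ¬B ∨ E ∨ ¬E) ∧ (¬C ∨ ¬B ∨ B ∨ ¬E)   — distribute ∨ over ∧
= (¬E ∨ ¬B ∨ C) ∧ (E ∨ C) ∧ (¬C ∨ ¬E ∨ B)   — simplify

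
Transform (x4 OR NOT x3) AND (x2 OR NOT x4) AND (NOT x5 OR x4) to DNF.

(x4 OR NOT x3) AND (x2 OR NOT x4) AND (NOT x5 OR x4)
≡ (x4 AND x2 AND NOT x5) OR (x4 AND x2 AND x4) OR (x4 AND NOT x4 AND NOT x5) OR (x4 AND NOT x4 AND x4) OR (NOT x3 AND x2 AND NOT x5) OR (NOT x3 AND x2 AND x4) OR (NOT x3 AND NOT x4 AND NOT x5) OR (NOT x3 AND NOT x4 AND x4)   — distribute AND over OR
≡ (x4 AND x2) OR (NOT x3 AND x2 AND NOT x5) OR (NOT x3 AND NOT x4 AND NOT x5)   — simplify

(x4 AND x2) OR (NOT x3 AND x2 AND NOT x5) OR (NOT x3 AND NOT x4 AND NOT x5)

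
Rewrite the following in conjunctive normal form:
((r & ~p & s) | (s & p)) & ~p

(r | p) & s & ~p

((r & ~p & s) | (s & p)) & ~p
≡ (r | s) & (r | p) & (~p | s) & (~p | p) & (s | s) & (s | p) & ~p   [distribute | over &]
≡ (r | p) & s & ~p   [simplify]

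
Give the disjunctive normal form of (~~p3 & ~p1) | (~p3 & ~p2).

(~~p3 & ~p1) | (~p3 & ~p2)
= (p3 & ~p1) | (~p3 & ~p2)   [double negation]

(p3 & ~p1) | (~p3 & ~p2)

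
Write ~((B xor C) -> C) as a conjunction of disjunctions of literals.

~((B xor C) -> C)
≡ ~(~(B xor C) | C)   (eliminate ->)
≡ ~(~((B | C) & ~(B & C)) | C)   (expand xor)
≡ ~~((B | C) & ~(B & C)) & ~C   (De Morgan)
≡ (B | C) & ~(B & C) & ~C   (double negation)
≡ (B | C) & (~B | ~C) & ~C   (De Morgan)
≡ (B | C) & ~C   (simplify)

(B | C) & ~C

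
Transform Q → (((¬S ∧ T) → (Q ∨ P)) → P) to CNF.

¬Q ∨ P

Q → (((¬S ∧ T) → (Q ∨ P)) → P)
⇔ ¬Q ∨ (((¬S ∧ T) → (Q ∨ P)) → P)
⇔ ¬Q ∨ ¬((¬S ∧ T) → (Q ∨ P)) ∨ P
⇔ ¬Q ∨ ¬(¬(¬S ∧ T) ∨ Q ∨ P) ∨ P
⇔ ¬Q ∨ (¬¬(¬S ∧ T) ∧ ¬Q ∧ ¬P) ∨ P
⇔ ¬Q ∨ (¬S ∧ T ∧ ¬Q ∧ ¬P) ∨ P
⇔ (¬Q ∨ ¬S ∨ P) ∧ (¬Q ∨ T ∨ P) ∧ (¬Q ∨ ¬Q ∨ P) ∧ (¬Q ∨ ¬P ∨ P)
⇔ ¬Q ∨ P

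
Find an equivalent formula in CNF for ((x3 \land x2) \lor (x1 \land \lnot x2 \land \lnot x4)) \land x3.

(x2 \lor x1) \land (x2 \lor \lnot x4) \land x3

((x3 \land x2) \lor (x1 \land \lnot x2 \land \lnot x4)) \land x3
≡ (x3 \lor x1) \land (x3 \lor \lnot x2) \land (x3 \lor \lnot x4) \land (x2 \lor x1) \land (x2 \lor \lnot x2) \land (x2 \lor \lnot x4) \land x3   [distribute \lor over \land]
≡ (x2 \lor x1) \land (x2 \lor \lnot x4) \land x3   [simplify]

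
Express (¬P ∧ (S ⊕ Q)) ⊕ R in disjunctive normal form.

(¬P ∧ S ∧ ¬Q ∧ ¬R) ∨ (¬P ∧ ¬S ∧ Q ∧ ¬R) ∨ (P ∧ R) ∨ (¬S ∧ ¬Q ∧ R) ∨ (Q ∧ S ∧ R)

(¬P ∧ (S ⊕ Q)) ⊕ R
⇔ (¬P ∧ (S ⊕ Q) ∧ ¬R) ∨ (¬(¬P ∧ (S ⊕ Q)) ∧ R)
⇔ (¬P ∧ ((S ∧ ¬Q) ∨ (¬S ∧ Q)) ∧ ¬R) ∨ (¬(¬P ∧ (S ⊕ Q)) ∧ R)
⇔ (¬P ∧ ((S ∧ ¬Q) ∨ (¬S ∧ Q)) ∧ ¬R) ∨ (¬(¬P ∧ ((S ∧ ¬Q) ∨ (¬S ∧ Q))) ∧ R)
⇔ (¬P ∧ ((S ∧ ¬Q) ∨ (¬S ∧ Q)) ∧ ¬R) ∨ ((¬¬P ∨ ¬((S ∧ ¬Q) ∨ (¬S ∧ Q))) ∧ R)
⇔ (¬P ∧ ((S ∧ ¬Q) ∨ (¬S ∧ Q)) ∧ ¬R) ∨ ((P ∨ ¬((S ∧ ¬Q) ∨ (¬S ∧ Q))) ∧ R)
⇔ (¬P ∧ ((S ∧ ¬Q) ∨ (¬S ∧ Q)) ∧ ¬R) ∨ ((P ∨ (¬(S ∧ ¬Q) ∧ ¬(¬S ∧ Q))) ∧ R)
⇔ (¬P ∧ ((S ∧ ¬Q) ∨ (¬S ∧ Q)) ∧ ¬R) ∨ ((P ∨ ((¬S ∨ ¬¬Q) ∧ ¬(¬S ∧ Q))) ∧ R)
⇔ (¬P ∧ ((S ∧ ¬Q) ∨ (¬S ∧ Q)) ∧ ¬R) ∨ ((P ∨ ((¬S ∨ Q) ∧ ¬(¬S ∧ Q))) ∧ R)
⇔ (¬P ∧ ((S ∧ ¬Q) ∨ (¬S ∧ Q)) ∧ ¬R) ∨ ((P ∨ ((¬S ∨ Q) ∧ (¬¬S ∨ ¬Q))) ∧ R)
⇔ (¬P ∧ ((S ∧ ¬Q) ∨ (¬S ∧ Q)) ∧ ¬R) ∨ ((P ∨ ((¬S ∨ Q) ∧ (S ∨ ¬Q))) ∧ R)
⇔ (¬P ∧ S ∧ ¬Q ∧ ¬R) ∨ (¬P ∧ ¬S ∧ Q ∧ ¬R) ∨ (P ∧ R) ∨ (¬S ∧ S ∧ R) ∨ (¬S ∧ ¬Q ∧ R) ∨ (Q ∧ S ∧ R) ∨ (Q ∧ ¬Q ∧ R)
⇔ (¬P ∧ S ∧ ¬Q ∧ ¬R) ∨ (¬P ∧ ¬S ∧ Q ∧ ¬R) ∨ (P ∧ R) ∨ (¬S ∧ ¬Q ∧ R) ∨ (Q ∧ S ∧ R)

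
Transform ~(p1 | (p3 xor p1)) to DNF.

~(p1 | (p3 xor p1))
≡ ~(p1 | (p3 & ~p1) | (~p3 & p1))   [expand xor]
≡ ~p1 & ~(p3 & ~p1) & ~(~p3 & p1)   [De Morgan]
≡ ~p1 & (~p3 | ~~p1) & ~(~p3 & p1)   [De Morgan]
≡ ~p1 & (~p3 | p1) & ~(~p3 & p1)   [double negation]
≡ ~p1 & (~p3 | p1) & (~~p3 | ~p1)   [De Morgan]
≡ ~p1 & (~p3 | p1) & (p3 | ~p1)   [double negation]
≡ (~p1 & ~p3 & p3) | (~p1 & ~p3 & ~p1) | (~p1 & p1 & p3) | (~p1 & p1 & ~p1)   [distribute & over |]
≡ ~p1 & ~p3   [simplify]

~p1 & ~p3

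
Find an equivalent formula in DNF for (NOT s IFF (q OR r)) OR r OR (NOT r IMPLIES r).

(NOT s IFF (q OR r)) OR r OR (NOT r IMPLIES r)
⇔ ((NOT s IMPLIES (q OR r)) AND ((q OR r) IMPLIES NOT s)) OR r OR (NOT r IMPLIES r)   (eliminate IFF)
⇔ ((NOT NOT s OR q OR r) AND ((q OR r) IMPLIES NOT s)) OR r OR (NOT r IMPLIES r)   (eliminate IMPLIES)
⇔ ((NOT NOT s OR q OR r) AND (NOT (q OR r) OR NOT s)) OR r OR (NOT r IMPLIES r)   (eliminate IMPLIES)
⇔ ((NOT NOT s OR q OR r) AND (NOT (q OR r) OR NOT s)) OR r OR NOT NOT r OR r   (eliminate IMPLIES)
⇔ ((s OR q OR r) AND (NOT (q OR r) OR NOT s)) OR r OR NOT NOT r OR r   (double negation)
⇔ ((s OR q OR r) AND ((NOT q AND NOT r) OR NOT s)) OR r OR NOT NOT r OR r   (De Morgan)
⇔ ((s OR q OR r) AND ((NOT q AND NOT r) OR NOT s)) OR r OR r OR r   (double negation)
⇔ (s AND NOT q AND NOT r) OR (s AND NOT s) OR (q AND NOT q AND NOT r) OR (q AND NOT s) OR (r AND NOT q AND NOT r) OR (r AND NOT s) OR r OR r OR r   (distribute AND over OR)
⇔ (s AND NOT q AND NOT r) OR (q AND NOT s) OR r   (simplify)

(s AND NOT q AND NOT r) OR (q AND NOT s) OR r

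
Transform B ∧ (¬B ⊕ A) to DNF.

B ∧ A

B ∧ (¬B ⊕ A)
= B ∧ ((¬B ∧ ¬A) ∨ (¬¬B ∧ A))   — expand ⊕
= B ∧ ((¬B ∧ ¬A) ∨ (B ∧ A))   — double negation
= (B ∧ ¬B ∧ ¬A) ∨ (B ∧ B ∧ A)   — distribute ∧ over ∨
= B ∧ A   — simplify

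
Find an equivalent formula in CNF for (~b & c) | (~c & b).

(~b & c) | (~c & b)
≡ (~b | ~c) & (~b | b) & (c | ~c) & (c | b)   [distribute | over &]
≡ (~b | ~c) & (c | b)   [simplify]

(~b | ~c) & (c | b)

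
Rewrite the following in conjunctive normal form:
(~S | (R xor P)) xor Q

(~S | (R xor P)) xor Q
= (~S | (R xor P) | Q) & ~((~S | (R xor P)) & Q)   (expand xor)
= (~S | ((R | P) & ~(R & P)) | Q) & ~((~S | (R xor P)) & Q)   (expand xor)
= (~S | ((R | P) & ~(R & P)) | Q) & ~((~S | ((R | P) & ~(R & P))) & Q)   (expand xor)
= (~S | ((R | P) & (~R | ~P)) | Q) & ~((~S | ((R | P) & ~(R & P))) & Q)   (De Morgan)
= (~S | ((R | P) & (~R | ~P)) | Q) & (~(~S | ((R | P) & ~(R & P))) | ~Q)   (De Morgan)
= (~S | ((R | P) & (~R | ~P)) | Q) & ((~~S & ~((R | P) & ~(R & P))) | ~Q)   (De Morgan)
= (~S | ((R | P) & (~R | ~P)) | Q) & ((S & ~((R | P) & ~(R & P))) | ~Q)   (double negation)
= (~S | ((R | P) & (~R | ~P)) | Q) & ((S & (~(R | P) | ~~(R & P))) | ~Q)   (De Morgan)
= (~S | ((R | P) & (~R | ~P)) | Q) & ((S & ((~R & ~P) | ~~(R & P))) | ~Q)   (De Morgan)
= (~S | ((R | P) & (~R | ~P)) | Q) & ((S & ((~R & ~P) | (R & P))) | ~Q)   (double negation)
= (~S | R | P | Q) & (~S | ~R | ~P | Q) & (S | ~Q) & (~R | R | ~Q) & (~R | P | ~Q) & (~P | R | ~Q) & (~P | P | ~Q)   (distribute | over &)
= (~S | R | P | Q) & (~S | ~R | ~P | Q) & (S | ~Q) & (~R | P | ~Q) & (~P | R | ~Q)   (simplify)

(~S | R | P | Q) & (~S | ~R | ~P | Q) & (S | ~Q) & (~R | P | ~Q) & (~P | R | ~Q)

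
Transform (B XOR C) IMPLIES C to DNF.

(B XOR C) IMPLIES C
≡ NOT (B XOR C) OR C   (eliminate IMPLIES)
≡ NOT ((B AND NOT C) OR (NOT B AND C)) OR C   (expand XOR)
≡ (NOT (B AND NOT C) AND NOT (NOT B AND C)) OR C   (De Morgan)
≡ ((NOT B OR NOT NOT C) AND NOT (NOT B AND C)) OR C   (De Morgan)
≡ ((NOT B OR C) AND NOT (NOT B AND C)) OR C   (double negation)
≡ ((NOT B OR C) AND (NOT NOT B OR NOT C)) OR C   (De Morgan)
≡ ((NOT B OR C) AND (B OR NOT C)) OR C   (double negation)
≡ (NOT B AND B) OR (NOT B AND NOT C) OR (C AND B) OR (C AND NOT C) OR C   (distribute AND over OR)
≡ (NOT B AND NOT C) OR C   (simplify)

(NOT B AND NOT C) OR C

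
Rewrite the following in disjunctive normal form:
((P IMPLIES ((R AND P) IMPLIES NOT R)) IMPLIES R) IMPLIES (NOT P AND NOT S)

NOT R OR (NOT P AND NOT S)

((P IMPLIES ((R AND P) IMPLIES NOT R)) IMPLIES R) IMPLIES (NOT P AND NOT S)
⇔ NOT ((P IMPLIES ((R AND P) IMPLIES NOT R)) IMPLIES R) OR (NOT P AND NOT S)   — eliminate IMPLIES
⇔ NOT (NOT (P IMPLIES ((R AND P) IMPLIES NOT R)) OR R) OR (NOT P AND NOT S)   — eliminate IMPLIES
⇔ NOT (NOT (NOT P OR ((R AND P) IMPLIES NOT R)) OR R) OR (NOT P AND NOT S)   — eliminate IMPLIES
⇔ NOT (NOT (NOT P OR NOT (R AND P) OR NOT R) OR R) OR (NOT P AND NOT S)   — eliminate IMPLIES
⇔ (NOT NOT (NOT P OR NOT (R AND P) OR NOT R) AND NOT R) OR (NOT P AND NOT S)   — De Morgan
⇔ ((NOT P OR NOT (R AND P) OR NOT R) AND NOT R) OR (NOT P AND NOT S)   — double negation
⇔ ((NOT P OR NOT R OR NOT P OR NOT R) AND NOT R) OR (NOT P AND NOT S)   — De Morgan
⇔ (NOT P AND NOT R) OR (NOT R AND NOT R) OR (NOT P AND NOT R) OR (NOT R AND NOT R) OR (NOT P AND NOT S)   — distribute AND over OR
⇔ NOT R OR (NOT P AND NOT S)   — simplify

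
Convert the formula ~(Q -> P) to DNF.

~(Q -> P)
≡ ~(~Q | P)   [eliminate ->]
≡ ~~Q & ~P   [De Morgan]
≡ Q & ~P   [double negation]

Q & ~P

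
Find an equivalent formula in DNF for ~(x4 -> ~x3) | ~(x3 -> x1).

~(x4 -> ~x3) | ~(x3 -> x1)
≡ ~(~x4 | ~x3) | ~(x3 -> x1)   [eliminate ->]
≡ ~(~x4 | ~x3) | ~(~x3 | x1)   [eliminate ->]
≡ (~~x4 & ~~x3) | ~(~x3 | x1)   [De Morgan]
≡ (x4 & ~~x3) | ~(~x3 | x1)   [double negation]
≡ (x4 & x3) | ~(~x3 | x1)   [double negation]
≡ (x4 & x3) | (~~x3 & ~x1)   [De Morgan]
≡ (x4 & x3) | (x3 & ~x1)   [double negation]

(x4 & x3) | (x3 & ~x1)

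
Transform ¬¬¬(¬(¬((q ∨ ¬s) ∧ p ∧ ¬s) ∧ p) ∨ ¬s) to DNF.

s ∧ p

¬¬¬(¬(¬((q ∨ ¬s) ∧ p ∧ ¬s) ∧ p) ∨ ¬s)
⇔ ¬(¬(¬((q ∨ ¬s) ∧ p ∧ ¬s) ∧ p) ∨ ¬s)
⇔ ¬¬(¬((q ∨ ¬s) ∧ p ∧ ¬s) ∧ p) ∧ ¬¬s
⇔ ¬((q ∨ ¬s) ∧ p ∧ ¬s) ∧ p ∧ ¬¬s
⇔ (¬(q ∨ ¬s) ∨ ¬p ∨ ¬¬s) ∧ p ∧ ¬¬s
⇔ ((¬q ∧ ¬¬s) ∨ ¬p ∨ ¬¬s) ∧ p ∧ ¬¬s
⇔ ((¬q ∧ s) ∨ ¬p ∨ ¬¬s) ∧ p ∧ ¬¬s
⇔ ((¬q ∧ s) ∨ ¬p ∨ s) ∧ p ∧ ¬¬s
⇔ ((¬q ∧ s) ∨ ¬p ∨ s) ∧ p ∧ s
⇔ (¬q ∧ s ∧ p ∧ s) ∨ (¬p ∧ p ∧ s) ∨ (s ∧ p ∧ s)
⇔ s ∧ p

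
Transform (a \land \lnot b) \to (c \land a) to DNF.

(a \land \lnot b) \to (c \land a)
≡ \lnot (a \land \lnot b) \lor (c \land a)   [eliminate \to]
≡ \lnot a \lor \lnot \lnot b \lor (c \land a)   [De Morgan]
≡ \lnot a \lor b \lor (c \land a)   [double negation]

\lnot a \lor b \lor (c \land a)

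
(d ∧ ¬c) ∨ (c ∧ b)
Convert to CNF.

(d ∨ c) ∧ (d ∨ b) ∧ (¬c ∨ b)

(d ∧ ¬c) ∨ (c ∧ b)
≡ (d ∨ c) ∧ (d ∨ b) ∧ (¬c ∨ c) ∧ (¬c ∨ b)   [distribute ∨ over ∧]
≡ (d ∨ c) ∧ (d ∨ b) ∧ (¬c ∨ b)   [simplify]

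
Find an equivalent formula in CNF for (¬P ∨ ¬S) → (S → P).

P ∨ ¬S

(¬P ∨ ¬S) → (S → P)
= ¬(¬P ∨ ¬S) ∨ (S → P)   [eliminate →]
= ¬(¬P ∨ ¬S) ∨ ¬S ∨ P   [eliminate →]
= (¬¬P ∧ ¬¬S) ∨ ¬S ∨ P   [De Morgan]
= (P ∧ ¬¬S) ∨ ¬S ∨ P   [double negation]
= (P ∧ S) ∨ ¬S ∨ P   [double negation]
= (P ∨ ¬S ∨ P) ∧ (S ∨ ¬S ∨ P)   [distribute ∨ over ∧]
= P ∨ ¬S   [simplify]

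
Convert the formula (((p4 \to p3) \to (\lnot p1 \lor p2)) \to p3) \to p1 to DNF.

(p4 \land \lnot p3) \lor (\lnot p1 \land \lnot p3) \lor (p2 \land \lnot p3) \lor p1

(((p4 \to p3) \to (\lnot p1 \lor p2)) \to p3) \to p1
⇔ \lnot (((p4 \to p3) \to (\lnot p1 \lor p2)) \to p3) \lor p1
⇔ \lnot (\lnot ((p4 \to p3) \to (\lnot p1 \lor p2)) \lor p3) \lor p1
⇔ \lnot (\lnot (\lnot (p4 \to p3) \lor \lnot p1 \lor p2) \lor p3) \lor p1
⇔ \lnot (\lnot (\lnot (\lnot p4 \lor p3) \lor \lnot p1 \lor p2) \lor p3) \lor p1
⇔ (\lnot \lnot (\lnot (\lnot p4 \lor p3) \lor \lnot p1 \lor p2) \land \lnot p3) \lor p1
⇔ ((\lnot (\lnot p4 \lor p3) \lor \lnot p1 \lor p2) \land \lnot p3) \lor p1
⇔ (((\lnot \lnot p4 \land \lnot p3) \lor \lnot p1 \lor p2) \land \lnot p3) \lor p1
⇔ (((p4 \land \lnot p3) \lor \lnot p1 \lor p2) \land \lnot p3) \lor p1
⇔ (p4 \land \lnot p3 \land \lnot p3) \lor (\lnot p1 \land \lnot p3) \lor (p2 \land \lnot p3) \lor p1
⇔ (p4 \land \lnot p3) \lor (\lnot p1 \land \lnot p3) \lor (p2 \land \lnot p3) \lor p1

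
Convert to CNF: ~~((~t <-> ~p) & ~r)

~~((~t <-> ~p) & ~r)
≡ ~~((~t -> ~p) & (~p -> ~t) & ~r)   — eliminate <->
≡ ~~((~~t | ~p) & (~p -> ~t) & ~r)   — eliminate ->
≡ ~~((~~t | ~p) & (~~p | ~t) & ~r)   — eliminate ->
≡ (~~t | ~p) & (~~p | ~t) & ~r   — double negation
≡ (t | ~p) & (~~p | ~t) & ~r   — double negation
≡ (t | ~p) & (p | ~t) & ~r   — double negation

(t | ~p) & (p | ~t) & ~r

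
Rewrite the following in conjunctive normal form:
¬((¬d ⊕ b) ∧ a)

¬((¬d ⊕ b) ∧ a)
≡ ¬((¬d ∨ b) ∧ ¬(¬d ∧ b) ∧ a)   [expand ⊕]
≡ ¬(¬d ∨ b) ∨ ¬¬(¬d ∧ b) ∨ ¬a   [De Morgan]
≡ (¬¬d ∧ ¬b) ∨ ¬¬(¬d ∧ b) ∨ ¬a   [De Morgan]
≡ (d ∧ ¬b) ∨ ¬¬(¬d ∧ b) ∨ ¬a   [double negation]
≡ (d ∧ ¬b) ∨ (¬d ∧ b) ∨ ¬a   [double negation]
≡ (d ∨ ¬d ∨ ¬a) ∧ (d ∨ b ∨ ¬a) ∧ (¬b ∨ ¬d ∨ ¬a) ∧ (¬b ∨ b ∨ ¬a)   [distribute ∨ over ∧]
≡ (d ∨ b ∨ ¬a) ∧ (¬b ∨ ¬d ∨ ¬a)   [simplify]

(d ∨ b ∨ ¬a) ∧ (¬b ∨ ¬d ∨ ¬a)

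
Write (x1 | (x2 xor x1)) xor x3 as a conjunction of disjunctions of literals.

(x1 | (x2 xor x1)) xor x3
= (x1 | (x2 xor x1) | x3) & ~((x1 | (x2 xor x1)) & x3)   [expand xor]
= (x1 | ((x2 | x1) & ~(x2 & x1)) | x3) & ~((x1 | (x2 xor x1)) & x3)   [expand xor]
= (x1 | ((x2 | x1) & ~(x2 & x1)) | x3) & ~((x1 | ((x2 | x1) & ~(x2 & x1))) & x3)   [expand xor]
= (x1 | ((x2 | x1) & (~x2 | ~x1)) | x3) & ~((x1 | ((x2 | x1) & ~(x2 & x1))) & x3)   [De Morgan]
= (x1 | ((x2 | x1) & (~x2 | ~x1)) | x3) & (~(x1 | ((x2 | x1) & ~(x2 & x1))) | ~x3)   [De Morgan]
= (x1 | ((x2 | x1) & (~x2 | ~x1)) | x3) & ((~x1 & ~((x2 | x1) & ~(x2 & x1))) | ~x3)   [De Morgan]
= (x1 | ((x2 | x1) & (~x2 | ~x1)) | x3) & ((~x1 & (~(x2 | x1) | ~~(x2 & x1))) | ~x3)   [De Morgan]
= (x1 | ((x2 | x1) & (~x2 | ~x1)) | x3) & ((~x1 & ((~x2 & ~x1) | ~~(x2 & x1))) | ~x3)   [De Morgan]
= (x1 | ((x2 | x1) & (~x2 | ~x1)) | x3) & ((~x1 & ((~x2 & ~x1) | (x2 & x1))) | ~x3)   [double negation]
= (x1 | x2 | x1 | x3) & (x1 | ~x2 | ~x1 | x3) & (~x1 | ~x3) & (~x2 | x2 | ~x3) & (~x2 | x1 | ~x3) & (~x1 | x2 | ~x3) & (~x1 | x1 | ~x3)   [distribute | over &]
= (x1 | x2 | x3) & (~x1 | ~x3) & (~x2 | x1 | ~x3)   [simplify]

(x1 | x2 | x3) & (~x1 | ~x3) & (~x2 | x1 | ~x3)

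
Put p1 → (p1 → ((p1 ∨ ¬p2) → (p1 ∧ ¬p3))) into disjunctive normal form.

¬p1 ∨ (p1 ∧ ¬p3)

p1 → (p1 → ((p1 ∨ ¬p2) → (p1 ∧ ¬p3)))
⇔ ¬p1 ∨ (p1 → ((p1 ∨ ¬p2) → (p1 ∧ ¬p3)))   [eliminate →]
⇔ ¬p1 ∨ ¬p1 ∨ ((p1 ∨ ¬p2) → (p1 ∧ ¬p3))   [eliminate →]
⇔ ¬p1 ∨ ¬p1 ∨ ¬(p1 ∨ ¬p2) ∨ (p1 ∧ ¬p3)   [eliminate →]
⇔ ¬p1 ∨ ¬p1 ∨ (¬p1 ∧ ¬¬p2) ∨ (p1 ∧ ¬p3)   [De Morgan]
⇔ ¬p1 ∨ ¬p1 ∨ (¬p1 ∧ p2) ∨ (p1 ∧ ¬p3)   [double negation]
⇔ ¬p1 ∨ (p1 ∧ ¬p3)   [simplify]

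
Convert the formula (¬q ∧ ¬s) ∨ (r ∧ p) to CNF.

(¬q ∧ ¬s) ∨ (r ∧ p)
≡ (¬q ∨ r) ∧ (¬q ∨ p) ∧ (¬s ∨ r) ∧ (¬s ∨ p)   [distribute ∨ over ∧]

(¬q ∨ r) ∧ (¬q ∨ p) ∧ (¬s ∨ r) ∧ (¬s ∨ p)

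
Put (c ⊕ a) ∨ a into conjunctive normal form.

c ∨ a

(c ⊕ a) ∨ a
≡ ((c ∨ a) ∧ ¬(c ∧ a)) ∨ a   [expand ⊕]
≡ ((c ∨ a) ∧ (¬c ∨ ¬a)) ∨ a   [De Morgan]
≡ (c ∨ a ∨ a) ∧ (¬c ∨ ¬a ∨ a)   [distribute ∨ over ∧]
≡ c ∨ a   [simplify]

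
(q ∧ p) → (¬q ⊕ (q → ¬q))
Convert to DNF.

(q ∧ p) → (¬q ⊕ (q → ¬q))
⇔ ¬(q ∧ p) ∨ (¬q ⊕ (q → ¬q))   [eliminate →]
⇔ ¬(q ∧ p) ∨ (¬q ∧ ¬(q → ¬q)) ∨ (¬¬q ∧ (q → ¬q))   [expand ⊕]
⇔ ¬(q ∧ p) ∨ (¬q ∧ ¬(¬q ∨ ¬q)) ∨ (¬¬q ∧ (q → ¬q))   [eliminate →]
⇔ ¬(q ∧ p) ∨ (¬q ∧ ¬(¬q ∨ ¬q)) ∨ (¬¬q ∧ (¬q ∨ ¬q))   [eliminate →]
⇔ ¬q ∨ ¬p ∨ (¬q ∧ ¬(¬q ∨ ¬q)) ∨ (¬¬q ∧ (¬q ∨ ¬q))   [De Morgan]
⇔ ¬q ∨ ¬p ∨ (¬q ∧ ¬¬q ∧ ¬¬q) ∨ (¬¬q ∧ (¬q ∨ ¬q))   [De Morgan]
⇔ ¬q ∨ ¬p ∨ (¬q ∧ q ∧ ¬¬q) ∨ (¬¬q ∧ (¬q ∨ ¬q))   [double negation]
⇔ ¬q ∨ ¬p ∨ (¬q ∧ q ∧ q) ∨ (¬¬q ∧ (¬q ∨ ¬q))   [double negation]
⇔ ¬q ∨ ¬p ∨ (¬q ∧ q ∧ q) ∨ (q ∧ (¬q ∨ ¬q))   [double negation]
⇔ ¬q ∨ ¬p ∨ (¬q ∧ q ∧ q) ∨ (q ∧ ¬q) ∨ (q ∧ ¬q)   [distribute ∧ over ∨]
⇔ ¬q ∨ ¬p   [simplify]

¬q ∨ ¬p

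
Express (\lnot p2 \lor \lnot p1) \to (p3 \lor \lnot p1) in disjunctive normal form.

(\lnot p2 \lor \lnot p1) \to (p3 \lor \lnot p1)
≡ \lnot (\lnot p2 \lor \lnot p1) \lor p3 \lor \lnot p1   [eliminate \to]
≡ (\lnot \lnot p2 \land \lnot \lnot p1) \lor p3 \lor \lnot p1   [De Morgan]
≡ (p2 \land \lnot \lnot p1) \lor p3 \lor \lnot p1   [double negation]
≡ (p2 \land p1) \lor p3 \lor \lnot p1   [double negation]

(p2 \land p1) \lor p3 \lor \lnot p1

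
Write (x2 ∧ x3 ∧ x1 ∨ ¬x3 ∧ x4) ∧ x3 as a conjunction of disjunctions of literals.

(x2 ∨ ¬x3) ∧ (x2 ∨ x4) ∧ (x1 ∨ ¬x3) ∧ (x1 ∨ x4) ∧ x3

(x2 ∧ x3 ∧ x1 ∨ ¬x3 ∧ x4) ∧ x3
⇔ (x2 ∨ ¬x3) ∧ (x2 ∨ x4) ∧ (x3 ∨ ¬x3) ∧ (x3 ∨ x4) ∧ (x1 ∨ ¬x3) ∧ (x1 ∨ x4) ∧ x3   — distribute ∨ over ∧
⇔ (x2 ∨ ¬x3) ∧ (x2 ∨ x4) ∧ (x1 ∨ ¬x3) ∧ (x1 ∨ x4) ∧ x3   — simplify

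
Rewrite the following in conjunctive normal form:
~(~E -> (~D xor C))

~E & (D | C) & (~C | ~D)

~(~E -> (~D xor C))
≡ ~(~~E | (~D xor C))   [eliminate ->]
≡ ~(~~E | ((~D | C) & ~(~D & C)))   [expand xor]
≡ ~~~E & ~((~D | C) & ~(~D & C))   [De Morgan]
≡ ~E & ~((~D | C) & ~(~D & C))   [double negation]
≡ ~E & (~(~D | C) | ~~(~D & C))   [De Morgan]
≡ ~E & ((~~D & ~C) | ~~(~D & C))   [De Morgan]
≡ ~E & ((D & ~C) | ~~(~D & C))   [double negation]
≡ ~E & ((D & ~C) | (~D & C))   [double negation]
≡ ~E & (D | ~D) & (D | C) & (~C | ~D) & (~C | C)   [distribute | over &]
≡ ~E & (D | C) & (~C | ~D)   [simplify]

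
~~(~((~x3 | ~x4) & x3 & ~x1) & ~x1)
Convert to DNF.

(x3 & x4 & ~x1) | (~x3 & ~x1)

~~(~((~x3 | ~x4) & x3 & ~x1) & ~x1)
≡ ~((~x3 | ~x4) & x3 & ~x1) & ~x1   [double negation]
≡ (~(~x3 | ~x4) | ~x3 | ~~x1) & ~x1   [De Morgan]
≡ ((~~x3 & ~~x4) | ~x3 | ~~x1) & ~x1   [De Morgan]
≡ ((x3 & ~~x4) | ~x3 | ~~x1) & ~x1   [double negation]
≡ ((x3 & x4) | ~x3 | ~~x1) & ~x1   [double negation]
≡ ((x3 & x4) | ~x3 | x1) & ~x1   [double negation]
≡ (x3 & x4 & ~x1) | (~x3 & ~x1) | (x1 & ~x1)   [distribute & over |]
≡ (x3 & x4 & ~x1) | (~x3 & ~x1)   [simplify]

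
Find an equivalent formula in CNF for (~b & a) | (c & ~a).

(~b | c) & (~b | ~a) & (a | c)

(~b & a) | (c & ~a)
= (~b | c) & (~b | ~a) & (a | c) & (a | ~a)   [distribute | over &]
= (~b | c) & (~b | ~a) & (a | c)   [simplify]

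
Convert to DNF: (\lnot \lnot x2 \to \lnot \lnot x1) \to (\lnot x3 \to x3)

(x2 \land \lnot x1) \lor x3

(\lnot \lnot x2 \to \lnot \lnot x1) \to (\lnot x3 \to x3)
≡ \lnot (\lnot \lnot x2 \to \lnot \lnot x1) \lor (\lnot x3 \to x3)   [eliminate \to]
≡ \lnot (\lnot \lnot \lnot x2 \lor \lnot \lnot x1) \lor (\lnot x3 \to x3)   [eliminate \to]
≡ \lnot (\lnot \lnot \lnot x2 \lor \lnot \lnot x1) \lor \lnot \lnot x3 \lor x3   [eliminate \to]
≡ (\lnot \lnot \lnot \lnot x2 \land \lnot \lnot \lnot x1) \lor \lnot \lnot x3 \lor x3   [De Morgan]
≡ (\lnot \lnot x2 \land \lnot \lnot \lnot x1) \lor \lnot \lnot x3 \lor x3   [double negation]
≡ (x2 \land \lnot \lnot \lnot x1) \lor \lnot \lnot x3 \lor x3   [double negation]
≡ (x2 \land \lnot x1) \lor \lnot \lnot x3 \lor x3   [double negation]
≡ (x2 \land \lnot x1) \lor x3 \lor x3   [double negation]
≡ (x2 \land \lnot x1) \lor x3   [simplify]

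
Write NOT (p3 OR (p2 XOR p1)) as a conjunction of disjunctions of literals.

NOT (p3 OR (p2 XOR p1))
= NOT (p3 OR ((p2 OR p1) AND NOT (p2 AND p1)))
= NOT p3 AND NOT ((p2 OR p1) AND NOT (p2 AND p1))
= NOT p3 AND (NOT (p2 OR p1) OR NOT NOT (p2 AND p1))
= NOT p3 AND ((NOT p2 AND NOT p1) OR NOT NOT (p2 AND p1))
= NOT p3 AND ((NOT p2 AND NOT p1) OR (p2 AND p1))
= NOT p3 AND (NOT p2 OR p2) AND (NOT p2 OR p1) AND (NOT p1 OR p2) AND (NOT p1 OR p1)
= NOT p3 AND (NOT p2 OR p1) AND (NOT p1 OR p2)

NOT p3 AND (NOT p2 OR p1) AND (NOT p1 OR p2)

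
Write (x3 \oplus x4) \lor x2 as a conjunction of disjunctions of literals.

(x3 \lor x4 \lor x2) \land (\lnot x3 \lor \lnot x4 \lor x2)

(x3 \oplus x4) \lor x2
⇔ ((x3 \lor x4) \land \lnot (x3 \land x4)) \lor x2   [expand \oplus]
⇔ ((x3 \lor x4) \land (\lnot x3 \lor \lnot x4)) \lor x2   [De Morgan]
⇔ (x3 \lor x4 \lor x2) \land (\lnot x3 \lor \lnot x4 \lor x2)   [distribute \lor over \land]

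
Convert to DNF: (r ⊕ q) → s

(¬r ∧ ¬q) ∨ (q ∧ r) ∨ s

(r ⊕ q) → s
= ¬(r ⊕ q) ∨ s   — eliminate →
= ¬((r ∧ ¬q) ∨ (¬r ∧ q)) ∨ s   — expand ⊕
= (¬(r ∧ ¬q) ∧ ¬(¬r ∧ q)) ∨ s   — De Morgan
= ((¬r ∨ ¬¬q) ∧ ¬(¬r ∧ q)) ∨ s   — De Morgan
= ((¬r ∨ q) ∧ ¬(¬r ∧ q)) ∨ s   — double negation
= ((¬r ∨ q) ∧ (¬¬r ∨ ¬q)) ∨ s   — De Morgan
= ((¬r ∨ q) ∧ (r ∨ ¬q)) ∨ s   — double negation
= (¬r ∧ r) ∨ (¬r ∧ ¬q) ∨ (q ∧ r) ∨ (q ∧ ¬q) ∨ s   — distribute ∧ over ∨
= (¬r ∧ ¬q) ∨ (q ∧ r) ∨ s   — simplify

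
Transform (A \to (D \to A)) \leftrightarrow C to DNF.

(A \to (D \to A)) \leftrightarrow C
= ((A \to (D \to A)) \to C) \land (C \to (A \to (D \to A)))   [eliminate \leftrightarrow]
= (\lnot (A \to (D \to A)) \lor C) \land (C \to (A \to (D \to A)))   [eliminate \to]
= (\lnot (\lnot A \lor (D \to A)) \lor C) \land (C \to (A \to (D \to A)))   [eliminate \to]
= (\lnot (\lnot A \lor \lnot D \lor A) \lor C) \land (C \to (A \to (D \to A)))   [eliminate \to]
= (\lnot (\lnot A \lor \lnot D \lor A) \lor C) \land (\lnot C \lor (A \to (D \to A)))   [eliminate \to]
= (\lnot (\lnot A \lor \lnot D \lor A) \lor C) \land (\lnot C \lor \lnot A \lor (D \to A))   [eliminate \to]
= (\lnot (\lnot A \lor \lnot D \lor A) \lor C) \land (\lnot C \lor \lnot A \lor \lnot D \lor A)   [eliminate \to]
= ((\lnot \lnot A \land \lnot \lnot D \land \lnot A) \lor C) \land (\lnot C \lor \lnot A \lor \lnot D \lor A)   [De Morgan]
= ((A \land \lnot \lnot D \land \lnot A) \lor C) \land (\lnot C \lor \lnot A \lor \lnot D \lor A)   [double negation]
= ((A \land D \land \lnot A) \lor C) \land (\lnot C \lor \lnot A \lor \lnot D \lor A)   [double negation]
= (A \land D \land \lnot A \land \lnot C) \lor (A \land D \land \lnot A \land \lnot A) \lor (A \land D \land \lnot A \land \lnot D) \lor (A \land D \land \lnot A \land A) \lor (C \land \lnot C) \lor (C \land \lnot A) \lor (C \land \lnot D) \lor (C \land A)   [distribute \land over \lor]
= (C \land \lnot A) \lor (C \land \lnot D) \lor (C \land A)   [simplify]

(C \land \lnot A) \lor (C \land \lnot D) \lor (C \land A)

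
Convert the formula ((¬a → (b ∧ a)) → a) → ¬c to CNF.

((¬a → (b ∧ a)) → a) → ¬c
≡ ¬((¬a → (b ∧ a)) → a) ∨ ¬c   [eliminate →]
≡ ¬(¬(¬a → (b ∧ a)) ∨ a) ∨ ¬c   [eliminate →]
≡ ¬(¬(¬¬a ∨ (b ∧ a)) ∨ a) ∨ ¬c   [eliminate →]
≡ (¬¬(¬¬a ∨ (b ∧ a)) ∧ ¬a) ∨ ¬c   [De Morgan]
≡ ((¬¬a ∨ (b ∧ a)) ∧ ¬a) ∨ ¬c   [double negation]
≡ ((a ∨ (b ∧ a)) ∧ ¬a) ∨ ¬c   [double negation]
≡ (a ∨ b ∨ ¬c) ∧ (a ∨ a ∨ ¬c) ∧ (¬a ∨ ¬c)   [distribute ∨ over ∧]
≡ (a ∨ ¬c) ∧ (¬a ∨ ¬c)   [simplify]

(a ∨ ¬c) ∧ (¬a ∨ ¬c)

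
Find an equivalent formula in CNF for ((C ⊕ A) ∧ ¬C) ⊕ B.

((C ⊕ A) ∧ ¬C) ⊕ B
⇔ (((C ⊕ A) ∧ ¬C) ∨ B) ∧ ¬((C ⊕ A) ∧ ¬C ∧ B)   [expand ⊕]
⇔ (((C ∨ A) ∧ ¬(C ∧ A) ∧ ¬C) ∨ B) ∧ ¬((C ⊕ A) ∧ ¬C ∧ B)   [expand ⊕]
⇔ (((C ∨ A) ∧ ¬(C ∧ A) ∧ ¬C) ∨ B) ∧ ¬((C ∨ A) ∧ ¬(C ∧ A) ∧ ¬C ∧ B)   [expand ⊕]
⇔ (((C ∨ A) ∧ (¬C ∨ ¬A) ∧ ¬C) ∨ B) ∧ ¬((C ∨ A) ∧ ¬(C ∧ A) ∧ ¬C ∧ B)   [De Morgan]
⇔ (((C ∨ A) ∧ (¬C ∨ ¬A) ∧ ¬C) ∨ B) ∧ (¬(C ∨ A) ∨ ¬¬(C ∧ A) ∨ ¬¬C ∨ ¬B)   [De Morgan]
⇔ (((C ∨ A) ∧ (¬C ∨ ¬A) ∧ ¬C) ∨ B) ∧ ((¬C ∧ ¬A) ∨ ¬¬(C ∧ A) ∨ ¬¬C ∨ ¬B)   [De Morgan]
⇔ (((C ∨ A) ∧ (¬C ∨ ¬A) ∧ ¬C) ∨ B) ∧ ((¬C ∧ ¬A) ∨ (C ∧ A) ∨ ¬¬C ∨ ¬B)   [double negation]
⇔ (((C ∨ A) ∧ (¬C ∨ ¬A) ∧ ¬C) ∨ B) ∧ ((¬C ∧ ¬A) ∨ (C ∧ A) ∨ C ∨ ¬B)   [double negation]
⇔ (C ∨ A ∨ B) ∧ (¬C ∨ ¬A ∨ B) ∧ (¬C ∨ B) ∧ (¬C ∨ C ∨ C ∨ ¬B) ∧ (¬C ∨ A ∨ C ∨ ¬B) ∧ (¬A ∨ C ∨ C ∨ ¬B) ∧ (¬A ∨ A ∨ C ∨ ¬B)   [distribute ∨ over ∧]
⇔ (C ∨ A ∨ B) ∧ (¬C ∨ B) ∧ (¬A ∨ C ∨ ¬B)   [simplify]

(C ∨ A ∨ B) ∧ (¬C ∨ B) ∧ (¬A ∨ C ∨ ¬B)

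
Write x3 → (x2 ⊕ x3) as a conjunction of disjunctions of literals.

x3 → (x2 ⊕ x3)
⇔ ¬x3 ∨ (x2 ⊕ x3)   (eliminate →)
⇔ ¬x3 ∨ ((x2 ∨ x3) ∧ ¬(x2 ∧ x3))   (expand ⊕)
⇔ ¬x3 ∨ ((x2 ∨ x3) ∧ (¬x2 ∨ ¬x3))   (De Morgan)
⇔ (¬x3 ∨ x2 ∨ x3) ∧ (¬x3 ∨ ¬x2 ∨ ¬x3)   (distribute ∨ over ∧)
⇔ ¬x3 ∨ ¬x2   (simplify)

¬x3 ∨ ¬x2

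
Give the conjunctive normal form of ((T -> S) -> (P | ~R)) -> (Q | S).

(~T | S | Q) & (~P | Q | S) & (R | Q | S)

((T -> S) -> (P | ~R)) -> (Q | S)
= ~((T -> S) -> (P | ~R)) | Q | S   — eliminate ->
= ~(~(T -> S) | P | ~R) | Q | S   — eliminate ->
= ~(~(~T | S) | P | ~R) | Q | S   — eliminate ->
= (~~(~T | S) & ~P & ~~R) | Q | S   — De Morgan
= ((~T | S) & ~P & ~~R) | Q | S   — double negation
= ((~T | S) & ~P & R) | Q | S   — double negation
= (~T | S | Q | S) & (~P | Q | S) & (R | Q | S)   — distribute | over &
= (~T | S | Q) & (~P | Q | S) & (R | Q | S)   — simplify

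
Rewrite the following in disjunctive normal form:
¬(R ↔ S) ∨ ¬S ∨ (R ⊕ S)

(S ∧ ¬R) ∨ ¬S

¬(R ↔ S) ∨ ¬S ∨ (R ⊕ S)
≡ ¬((R → S) ∧ (S → R)) ∨ ¬S ∨ (R ⊕ S)   — eliminate ↔
≡ ¬((¬R ∨ S) ∧ (S → R)) ∨ ¬S ∨ (R ⊕ S)   — eliminate →
≡ ¬((¬R ∨ S) ∧ (¬S ∨ R)) ∨ ¬S ∨ (R ⊕ S)   — eliminate →
≡ ¬((¬R ∨ S) ∧ (¬S ∨ R)) ∨ ¬S ∨ (R ∧ ¬S) ∨ (¬R ∧ S)   — expand ⊕
≡ ¬(¬R ∨ S) ∨ ¬(¬S ∨ R) ∨ ¬S ∨ (R ∧ ¬S) ∨ (¬R ∧ S)   — De Morgan
≡ (¬¬R ∧ ¬S) ∨ ¬(¬S ∨ R) ∨ ¬S ∨ (R ∧ ¬S) ∨ (¬R ∧ S)   — De Morgan
≡ (R ∧ ¬S) ∨ ¬(¬S ∨ R) ∨ ¬S ∨ (R ∧ ¬S) ∨ (¬R ∧ S)   — double negation
≡ (R ∧ ¬S) ∨ (¬¬S ∧ ¬R) ∨ ¬S ∨ (R ∧ ¬S) ∨ (¬R ∧ S)   — De Morgan
≡ (R ∧ ¬S) ∨ (S ∧ ¬R) ∨ ¬S ∨ (R ∧ ¬S) ∨ (¬R ∧ S)   — double negation
≡ (S ∧ ¬R) ∨ ¬S   — simplify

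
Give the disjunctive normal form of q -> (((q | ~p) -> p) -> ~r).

q -> (((q | ~p) -> p) -> ~r)
⇔ ~q | (((q | ~p) -> p) -> ~r)   [eliminate ->]
⇔ ~q | ~((q | ~p) -> p) | ~r   [eliminate ->]
⇔ ~q | ~(~(q | ~p) | p) | ~r   [eliminate ->]
⇔ ~q | (~~(q | ~p) & ~p) | ~r   [De Morgan]
⇔ ~q | ((q | ~p) & ~p) | ~r   [double negation]
⇔ ~q | (q & ~p) | (~p & ~p) | ~r   [distribute & over |]
⇔ ~q | ~p | ~r   [simplify]

~q | ~p | ~r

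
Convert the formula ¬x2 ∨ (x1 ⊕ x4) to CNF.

¬x2 ∨ (x1 ⊕ x4)
≡ ¬x2 ∨ ((x1 ∨ x4) ∧ ¬(x1 ∧ x4))
≡ ¬x2 ∨ ((x1 ∨ x4) ∧ (¬x1 ∨ ¬x4))
≡ (¬x2 ∨ x1 ∨ x4) ∧ (¬x2 ∨ ¬x1 ∨ ¬x4)

(¬x2 ∨ x1 ∨ x4) ∧ (¬x2 ∨ ¬x1 ∨ ¬x4)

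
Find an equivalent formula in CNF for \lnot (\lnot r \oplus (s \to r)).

(r \lor \lnot s) \land \lnot r

\lnot (\lnot r \oplus (s \to r))
= \lnot ((\lnot r \lor (s \to r)) \land \lnot (\lnot r \land (s \to r)))   (expand \oplus)
= \lnot ((\lnot r \lor \lnot s \lor r) \land \lnot (\lnot r \land (s \to r)))   (eliminate \to)
= \lnot ((\lnot r \lor \lnot s \lor r) \land \lnot (\lnot r \land (\lnot s \lor r)))   (eliminate \to)
= \lnot (\lnot r \lor \lnot s \lor r) \lor \lnot \lnot (\lnot r \land (\lnot s \lor r))   (De Morgan)
= (\lnot \lnot r \land \lnot \lnot s \land \lnot r) \lor \lnot \lnot (\lnot r \land (\lnot s \lor r))   (De Morgan)
= (r \land \lnot \lnot s \land \lnot r) \lor \lnot \lnot (\lnot r \land (\lnot s \lor r))   (double negation)
= (r \land s \land \lnot r) \lor \lnot \lnot (\lnot r \land (\lnot s \lor r))   (double negation)
= (r \land s \land \lnot r) \lor (\lnot r \land (\lnot s \lor r))   (double negation)
= (r \lor \lnot r) \land (r \lor \lnot s \lor r) \land (s \lor \lnot r) \land (s \lor \lnot s \lor r) \land (\lnot r \lor \lnot r) \land (\lnot r \lor \lnot s \lor r)   (distribute \lor over \land)
= (r \lor \lnot s) \land \lnot r   (simplify)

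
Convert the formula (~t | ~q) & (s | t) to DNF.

(~t | ~q) & (s | t)
≡ (~t & s) | (~t & t) | (~q & s) | (~q & t)   [distribute & over |]
≡ (~t & s) | (~q & s) | (~q & t)   [simplify]

(~t & s) | (~q & s) | (~q & t)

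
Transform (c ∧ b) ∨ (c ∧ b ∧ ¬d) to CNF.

c ∧ b

(c ∧ b) ∨ (c ∧ b ∧ ¬d)
= (c ∨ c) ∧ (c ∨ b) ∧ (c ∨ ¬d) ∧ (b ∨ c) ∧ (b ∨ b) ∧ (b ∨ ¬d)   [distribute ∨ over ∧]
= c ∧ b   [simplify]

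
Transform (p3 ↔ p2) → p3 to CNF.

(p3 ↔ p2) → p3
≡ ¬(p3 ↔ p2) ∨ p3   — eliminate →
≡ ¬((p3 → p2) ∧ (p2 → p3)) ∨ p3   — eliminate ↔
≡ ¬((¬p3 ∨ p2) ∧ (p2 → p3)) ∨ p3   — eliminate →
≡ ¬((¬p3 ∨ p2) ∧ (¬p2 ∨ p3)) ∨ p3   — eliminate →
≡ ¬(¬p3 ∨ p2) ∨ ¬(¬p2 ∨ p3) ∨ p3   — De Morgan
≡ ¬¬p3 ∧ ¬p2 ∨ ¬(¬p2 ∨ p3) ∨ p3   — De Morgan
≡ p3 ∧ ¬p2 ∨ ¬(¬p2 ∨ p3) ∨ p3   — double negation
≡ p3 ∧ ¬p2 ∨ ¬¬p2 ∧ ¬p3 ∨ p3   — De Morgan
≡ p3 ∧ ¬p2 ∨ p2 ∧ ¬p3 ∨ p3   — double negation
≡ (p3 ∨ p2 ∨ p3) ∧ (p3 ∨ ¬p3 ∨ p3) ∧ (¬p2 ∨ p2 ∨ p3) ∧ (¬p2 ∨ ¬p3 ∨ p3)   — distribute ∨ over ∧
≡ p3 ∨ p2   — simplify

p3 ∨ p2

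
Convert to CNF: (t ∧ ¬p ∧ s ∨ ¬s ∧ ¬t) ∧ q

(t ∧ ¬p ∧ s ∨ ¬s ∧ ¬t) ∧ q
≡ (t ∨ ¬s) ∧ (t ∨ ¬t) ∧ (¬p ∨ ¬s) ∧ (¬p ∨ ¬t) ∧ (s ∨ ¬s) ∧ (s ∨ ¬t) ∧ q   (distribute ∨ over ∧)
≡ (t ∨ ¬s) ∧ (¬p ∨ ¬s) ∧ (¬p ∨ ¬t) ∧ (s ∨ ¬t) ∧ q   (simplify)

(t ∨ ¬s) ∧ (¬p ∨ ¬s) ∧ (¬p ∨ ¬t) ∧ (s ∨ ¬t) ∧ q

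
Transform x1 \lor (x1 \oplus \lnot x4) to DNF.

x1 \lor (\lnot x1 \land \lnot x4)

x1 \lor (x1 \oplus \lnot x4)
≡ x1 \lor (x1 \land \lnot \lnot x4) \lor (\lnot x1 \land \lnot x4)
≡ x1 \lor (x1 \land x4) \lor (\lnot x1 \land \lnot x4)
≡ x1 \lor (\lnot x1 \land \lnot x4)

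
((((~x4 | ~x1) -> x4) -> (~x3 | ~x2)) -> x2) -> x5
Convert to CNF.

((((~x4 | ~x1) -> x4) -> (~x3 | ~x2)) -> x2) -> x5
≡ ~((((~x4 | ~x1) -> x4) -> (~x3 | ~x2)) -> x2) | x5   [eliminate ->]
≡ ~(~(((~x4 | ~x1) -> x4) -> (~x3 | ~x2)) | x2) | x5   [eliminate ->]
≡ ~(~(~((~x4 | ~x1) -> x4) | ~x3 | ~x2) | x2) | x5   [eliminate ->]
≡ ~(~(~(~(~x4 | ~x1) | x4) | ~x3 | ~x2) | x2) | x5   [eliminate ->]
≡ (~~(~(~(~x4 | ~x1) | x4) | ~x3 | ~x2) & ~x2) | x5   [De Morgan]
≡ ((~(~(~x4 | ~x1) | x4) | ~x3 | ~x2) & ~x2) | x5   [double negation]
≡ (((~~(~x4 | ~x1) & ~x4) | ~x3 | ~x2) & ~x2) | x5   [De Morgan]
≡ ((((~x4 | ~x1) & ~x4) | ~x3 | ~x2) & ~x2) | x5   [double negation]
≡ (~x4 | ~x1 | ~x3 | ~x2 | x5) & (~x4 | ~x3 | ~x2 | x5) & (~x2 | x5)   [distribute | over &]
≡ ~x2 | x5   [simplify]

~x2 | x5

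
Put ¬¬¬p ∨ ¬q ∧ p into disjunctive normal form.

¬¬¬p ∨ ¬q ∧ p
≡ ¬p ∨ ¬q ∧ p   [double negation]

¬p ∨ ¬q ∧ p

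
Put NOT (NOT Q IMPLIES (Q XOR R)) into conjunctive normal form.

NOT Q AND (NOT R OR Q)

NOT (NOT Q IMPLIES (Q XOR R))
≡ NOT (NOT NOT Q OR (Q XOR R))   — eliminate IMPLIES
≡ NOT (NOT NOT Q OR ((Q OR R) AND NOT (Q AND R)))   — expand XOR
≡ NOT NOT NOT Q AND NOT ((Q OR R) AND NOT (Q AND R))   — De Morgan
≡ NOT Q AND NOT ((Q OR R) AND NOT (Q AND R))   — double negation
≡ NOT Q AND (NOT (Q OR R) OR NOT NOT (Q AND R))   — De Morgan
≡ NOT Q AND ((NOT Q AND NOT R) OR NOT NOT (Q AND R))   — De Morgan
≡ NOT Q AND ((NOT Q AND NOT R) OR (Q AND R))   — double negation
≡ NOT Q AND (NOT Q OR Q) AND (NOT Q OR R) AND (NOT R OR Q) AND (NOT R OR R)   — distribute OR over AND
≡ NOT Q AND (NOT R OR Q)   — simplify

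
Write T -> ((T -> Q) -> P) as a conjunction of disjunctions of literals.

T -> ((T -> Q) -> P)
= ~T | ((T -> Q) -> P)   [eliminate ->]
= ~T | ~(T -> Q) | P   [eliminate ->]
= ~T | ~(~T | Q) | P   [eliminate ->]
= ~T | (~~T & ~Q) | P   [De Morgan]
= ~T | (T & ~Q) | P   [double negation]
= (~T | T | P) & (~T | ~Q | P)   [distribute | over &]
= ~T | ~Q | P   [simplify]

~T | ~Q | P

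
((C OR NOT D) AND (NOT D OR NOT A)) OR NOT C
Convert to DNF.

((C OR NOT D) AND (NOT D OR NOT A)) OR NOT C
≡ (C AND NOT D) OR (C AND NOT A) OR (NOT D AND NOT D) OR (NOT D AND NOT A) OR NOT C   [distribute AND over OR]
≡ (C AND NOT A) OR NOT D OR NOT C   [simplify]

(C AND NOT A) OR NOT D OR NOT C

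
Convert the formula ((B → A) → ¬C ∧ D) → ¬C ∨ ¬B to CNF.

¬B ∨ A ∨ ¬C

((B → A) → ¬C ∧ D) → ¬C ∨ ¬B
= ¬((B → A) → ¬C ∧ D) ∨ ¬C ∨ ¬B   [eliminate →]
= ¬(¬(B → A) ∨ ¬C ∧ D) ∨ ¬C ∨ ¬B   [eliminate →]
= ¬(¬(¬B ∨ A) ∨ ¬C ∧ D) ∨ ¬C ∨ ¬B   [eliminate →]
= ¬¬(¬B ∨ A) ∧ ¬(¬C ∧ D) ∨ ¬C ∨ ¬B   [De Morgan]
= (¬B ∨ A) ∧ ¬(¬C ∧ D) ∨ ¬C ∨ ¬B   [double negation]
= (¬B ∨ A) ∧ (¬¬C ∨ ¬D) ∨ ¬C ∨ ¬B   [De Morgan]
= (¬B ∨ A) ∧ (C ∨ ¬D) ∨ ¬C ∨ ¬B   [double negation]
= (¬B ∨ A ∨ ¬C ∨ ¬B) ∧ (C ∨ ¬D ∨ ¬C ∨ ¬B)   [distribute ∨ over ∧]
= ¬B ∨ A ∨ ¬C   [simplify]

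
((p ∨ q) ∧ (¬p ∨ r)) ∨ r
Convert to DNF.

(q ∧ ¬p) ∨ r

((p ∨ q) ∧ (¬p ∨ r)) ∨ r
≡ (p ∧ ¬p) ∨ (p ∧ r) ∨ (q ∧ ¬p) ∨ (q ∧ r) ∨ r   (distribute ∧ over ∨)
≡ (q ∧ ¬p) ∨ r   (simplify)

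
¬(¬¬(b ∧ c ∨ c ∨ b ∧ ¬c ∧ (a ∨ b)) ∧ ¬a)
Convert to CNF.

¬(¬¬(b ∧ c ∨ c ∨ b ∧ ¬c ∧ (a ∨ b)) ∧ ¬a)
≡ ¬¬¬(b ∧ c ∨ c ∨ b ∧ ¬c ∧ (a ∨ b)) ∨ ¬¬a   — De Morgan
≡ ¬(b ∧ c ∨ c ∨ b ∧ ¬c ∧ (a ∨ b)) ∨ ¬¬a   — double negation
≡ ¬(b ∧ c) ∧ ¬c ∧ ¬(b ∧ ¬c ∧ (a ∨ b)) ∨ ¬¬a   — De Morgan
≡ (¬b ∨ ¬c) ∧ ¬c ∧ ¬(b ∧ ¬c ∧ (a ∨ b)) ∨ ¬¬a   — De Morgan
≡ (¬b ∨ ¬c) ∧ ¬c ∧ (¬b ∨ ¬¬c ∨ ¬(a ∨ b)) ∨ ¬¬a   — De Morgan
≡ (¬b ∨ ¬c) ∧ ¬c ∧ (¬b ∨ c ∨ ¬(a ∨ b)) ∨ ¬¬a   — double negation
≡ (¬b ∨ ¬c) ∧ ¬c ∧ (¬b ∨ c ∨ ¬a ∧ ¬b) ∨ ¬¬a   — De Morgan
≡ (¬b ∨ ¬c) ∧ ¬c ∧ (¬b ∨ c ∨ ¬a ∧ ¬b) ∨ a   — double negation
≡ (¬b ∨ ¬c ∨ a) ∧ (¬c ∨ a) ∧ (¬b ∨ c ∨ ¬a ∨ a) ∧ (¬b ∨ c ∨ ¬b ∨ a)   — distribute ∨ over ∧
≡ (¬c ∨ a) ∧ (¬b ∨ c ∨ a)   — simplify

(¬c ∨ a) ∧ (¬b ∨ c ∨ a)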